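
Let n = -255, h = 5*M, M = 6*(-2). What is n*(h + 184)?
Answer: -31620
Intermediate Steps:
M = -12
h = -60 (h = 5*(-12) = -60)
n*(h + 184) = -255*(-60 + 184) = -255*124 = -31620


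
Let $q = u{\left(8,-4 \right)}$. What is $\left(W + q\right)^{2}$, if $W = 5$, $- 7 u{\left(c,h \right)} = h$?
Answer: $\frac{1521}{49} \approx 31.041$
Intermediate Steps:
$u{\left(c,h \right)} = - \frac{h}{7}$
$q = \frac{4}{7}$ ($q = \left(- \frac{1}{7}\right) \left(-4\right) = \frac{4}{7} \approx 0.57143$)
$\left(W + q\right)^{2} = \left(5 + \frac{4}{7}\right)^{2} = \left(\frac{39}{7}\right)^{2} = \frac{1521}{49}$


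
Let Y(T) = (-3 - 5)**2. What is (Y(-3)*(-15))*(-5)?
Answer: 4800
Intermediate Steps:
Y(T) = 64 (Y(T) = (-8)**2 = 64)
(Y(-3)*(-15))*(-5) = (64*(-15))*(-5) = -960*(-5) = 4800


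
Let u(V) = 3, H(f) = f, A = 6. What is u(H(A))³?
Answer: 27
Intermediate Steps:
u(H(A))³ = 3³ = 27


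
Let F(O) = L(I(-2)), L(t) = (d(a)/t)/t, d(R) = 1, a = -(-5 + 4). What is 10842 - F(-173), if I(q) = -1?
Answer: 10841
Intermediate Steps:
a = 1 (a = -1*(-1) = 1)
L(t) = t⁻² (L(t) = (1/t)/t = 1/(t*t) = t⁻²)
F(O) = 1 (F(O) = (-1)⁻² = 1)
10842 - F(-173) = 10842 - 1*1 = 10842 - 1 = 10841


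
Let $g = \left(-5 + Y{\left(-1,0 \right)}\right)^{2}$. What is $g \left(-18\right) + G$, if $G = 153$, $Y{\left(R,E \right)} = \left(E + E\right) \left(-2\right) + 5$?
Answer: $153$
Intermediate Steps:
$Y{\left(R,E \right)} = 5 - 4 E$ ($Y{\left(R,E \right)} = 2 E \left(-2\right) + 5 = - 4 E + 5 = 5 - 4 E$)
$g = 0$ ($g = \left(-5 + \left(5 - 0\right)\right)^{2} = \left(-5 + \left(5 + 0\right)\right)^{2} = \left(-5 + 5\right)^{2} = 0^{2} = 0$)
$g \left(-18\right) + G = 0 \left(-18\right) + 153 = 0 + 153 = 153$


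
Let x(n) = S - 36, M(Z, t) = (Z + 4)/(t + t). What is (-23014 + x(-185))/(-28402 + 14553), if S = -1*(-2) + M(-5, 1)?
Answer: 46097/27698 ≈ 1.6643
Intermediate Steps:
M(Z, t) = (4 + Z)/(2*t) (M(Z, t) = (4 + Z)/((2*t)) = (4 + Z)*(1/(2*t)) = (4 + Z)/(2*t))
S = 3/2 (S = -1*(-2) + (½)*(4 - 5)/1 = 2 + (½)*1*(-1) = 2 - ½ = 3/2 ≈ 1.5000)
x(n) = -69/2 (x(n) = 3/2 - 36 = -69/2)
(-23014 + x(-185))/(-28402 + 14553) = (-23014 - 69/2)/(-28402 + 14553) = -46097/2/(-13849) = -46097/2*(-1/13849) = 46097/27698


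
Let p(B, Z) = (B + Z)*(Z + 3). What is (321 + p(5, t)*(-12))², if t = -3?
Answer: 103041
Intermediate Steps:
p(B, Z) = (3 + Z)*(B + Z) (p(B, Z) = (B + Z)*(3 + Z) = (3 + Z)*(B + Z))
(321 + p(5, t)*(-12))² = (321 + ((-3)² + 3*5 + 3*(-3) + 5*(-3))*(-12))² = (321 + (9 + 15 - 9 - 15)*(-12))² = (321 + 0*(-12))² = (321 + 0)² = 321² = 103041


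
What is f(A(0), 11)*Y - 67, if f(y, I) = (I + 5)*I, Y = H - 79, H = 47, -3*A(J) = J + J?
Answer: -5699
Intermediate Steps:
A(J) = -2*J/3 (A(J) = -(J + J)/3 = -2*J/3)
Y = -32 (Y = 47 - 79 = -32)
f(y, I) = I*(5 + I) (f(y, I) = (5 + I)*I = I*(5 + I))
f(A(0), 11)*Y - 67 = (11*(5 + 11))*(-32) - 67 = (11*16)*(-32) - 67 = 176*(-32) - 67 = -5632 - 67 = -5699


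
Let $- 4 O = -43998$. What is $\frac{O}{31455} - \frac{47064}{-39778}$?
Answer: $\frac{639312077}{417072330} \approx 1.5329$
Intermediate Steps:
$O = \frac{21999}{2}$ ($O = \left(- \frac{1}{4}\right) \left(-43998\right) = \frac{21999}{2} \approx 11000.0$)
$\frac{O}{31455} - \frac{47064}{-39778} = \frac{21999}{2 \cdot 31455} - \frac{47064}{-39778} = \frac{21999}{2} \cdot \frac{1}{31455} - - \frac{23532}{19889} = \frac{7333}{20970} + \frac{23532}{19889} = \frac{639312077}{417072330}$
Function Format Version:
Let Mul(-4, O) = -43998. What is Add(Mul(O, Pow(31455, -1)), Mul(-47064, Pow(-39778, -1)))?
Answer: Rational(639312077, 417072330) ≈ 1.5329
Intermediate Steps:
O = Rational(21999, 2) (O = Mul(Rational(-1, 4), -43998) = Rational(21999, 2) ≈ 11000.)
Add(Mul(O, Pow(31455, -1)), Mul(-47064, Pow(-39778, -1))) = Add(Mul(Rational(21999, 2), Pow(31455, -1)), Mul(-47064, Pow(-39778, -1))) = Add(Mul(Rational(21999, 2), Rational(1, 31455)), Mul(-47064, Rational(-1, 39778))) = Add(Rational(7333, 20970), Rational(23532, 19889)) = Rational(639312077, 417072330)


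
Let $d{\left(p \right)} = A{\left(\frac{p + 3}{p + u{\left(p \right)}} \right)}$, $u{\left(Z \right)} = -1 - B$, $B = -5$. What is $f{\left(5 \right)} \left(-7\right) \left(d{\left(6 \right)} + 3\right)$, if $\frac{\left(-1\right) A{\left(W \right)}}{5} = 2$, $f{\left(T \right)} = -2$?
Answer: $-98$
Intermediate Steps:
$u{\left(Z \right)} = 4$ ($u{\left(Z \right)} = -1 - -5 = -1 + 5 = 4$)
$A{\left(W \right)} = -10$ ($A{\left(W \right)} = \left(-5\right) 2 = -10$)
$d{\left(p \right)} = -10$
$f{\left(5 \right)} \left(-7\right) \left(d{\left(6 \right)} + 3\right) = \left(-2\right) \left(-7\right) \left(-10 + 3\right) = 14 \left(-7\right) = -98$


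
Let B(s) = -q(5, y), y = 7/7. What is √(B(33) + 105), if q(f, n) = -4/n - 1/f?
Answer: √2730/5 ≈ 10.450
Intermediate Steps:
y = 1 (y = 7*(⅐) = 1)
q(f, n) = -1/f - 4/n
B(s) = 21/5 (B(s) = -(-1/5 - 4/1) = -(-1*⅕ - 4*1) = -(-⅕ - 4) = -1*(-21/5) = 21/5)
√(B(33) + 105) = √(21/5 + 105) = √(546/5) = √2730/5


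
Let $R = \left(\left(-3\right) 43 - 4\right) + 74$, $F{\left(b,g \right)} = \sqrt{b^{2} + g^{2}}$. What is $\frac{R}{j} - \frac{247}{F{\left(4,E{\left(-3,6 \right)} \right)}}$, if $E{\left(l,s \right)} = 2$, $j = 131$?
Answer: $- \frac{59}{131} - \frac{247 \sqrt{5}}{10} \approx -55.681$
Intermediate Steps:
$R = -59$ ($R = \left(-129 - 4\right) + 74 = -133 + 74 = -59$)
$\frac{R}{j} - \frac{247}{F{\left(4,E{\left(-3,6 \right)} \right)}} = - \frac{59}{131} - \frac{247}{\sqrt{4^{2} + 2^{2}}} = \left(-59\right) \frac{1}{131} - \frac{247}{\sqrt{16 + 4}} = - \frac{59}{131} - \frac{247}{\sqrt{20}} = - \frac{59}{131} - \frac{247}{2 \sqrt{5}} = - \frac{59}{131} - 247 \frac{\sqrt{5}}{10} = - \frac{59}{131} - \frac{247 \sqrt{5}}{10}$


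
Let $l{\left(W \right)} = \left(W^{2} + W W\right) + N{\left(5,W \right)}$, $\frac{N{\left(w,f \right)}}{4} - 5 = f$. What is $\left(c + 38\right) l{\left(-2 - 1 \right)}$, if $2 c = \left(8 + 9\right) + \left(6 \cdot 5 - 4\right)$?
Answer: $1547$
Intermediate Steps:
$N{\left(w,f \right)} = 20 + 4 f$
$l{\left(W \right)} = 20 + 2 W^{2} + 4 W$ ($l{\left(W \right)} = \left(W^{2} + W W\right) + \left(20 + 4 W\right) = \left(W^{2} + W^{2}\right) + \left(20 + 4 W\right) = 2 W^{2} + \left(20 + 4 W\right) = 20 + 2 W^{2} + 4 W$)
$c = \frac{43}{2}$ ($c = \frac{\left(8 + 9\right) + \left(6 \cdot 5 - 4\right)}{2} = \frac{17 + \left(30 - 4\right)}{2} = \frac{17 + 26}{2} = \frac{1}{2} \cdot 43 = \frac{43}{2} \approx 21.5$)
$\left(c + 38\right) l{\left(-2 - 1 \right)} = \left(\frac{43}{2} + 38\right) \left(20 + 2 \left(-2 - 1\right)^{2} + 4 \left(-2 - 1\right)\right) = \frac{119 \left(20 + 2 \left(-2 - 1\right)^{2} + 4 \left(-2 - 1\right)\right)}{2} = \frac{119 \left(20 + 2 \left(-3\right)^{2} + 4 \left(-3\right)\right)}{2} = \frac{119 \left(20 + 2 \cdot 9 - 12\right)}{2} = \frac{119 \left(20 + 18 - 12\right)}{2} = \frac{119}{2} \cdot 26 = 1547$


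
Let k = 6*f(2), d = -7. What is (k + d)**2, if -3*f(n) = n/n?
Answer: 81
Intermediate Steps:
f(n) = -1/3 (f(n) = -n/(3*n) = -1/3*1 = -1/3)
k = -2 (k = 6*(-1/3) = -2)
(k + d)**2 = (-2 - 7)**2 = (-9)**2 = 81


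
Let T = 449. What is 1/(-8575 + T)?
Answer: -1/8126 ≈ -0.00012306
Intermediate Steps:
1/(-8575 + T) = 1/(-8575 + 449) = 1/(-8126) = -1/8126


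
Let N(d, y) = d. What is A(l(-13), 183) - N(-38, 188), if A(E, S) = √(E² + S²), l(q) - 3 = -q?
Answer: 38 + √33745 ≈ 221.70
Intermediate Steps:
l(q) = 3 - q
A(l(-13), 183) - N(-38, 188) = √((3 - 1*(-13))² + 183²) - 1*(-38) = √((3 + 13)² + 33489) + 38 = √(16² + 33489) + 38 = √(256 + 33489) + 38 = √33745 + 38 = 38 + √33745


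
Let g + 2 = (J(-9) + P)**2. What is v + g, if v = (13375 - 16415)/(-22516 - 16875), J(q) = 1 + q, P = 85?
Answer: 233473497/39391 ≈ 5927.1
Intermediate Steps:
g = 5927 (g = -2 + ((1 - 9) + 85)**2 = -2 + (-8 + 85)**2 = -2 + 77**2 = -2 + 5929 = 5927)
v = 3040/39391 (v = -3040/(-39391) = -3040*(-1/39391) = 3040/39391 ≈ 0.077175)
v + g = 3040/39391 + 5927 = 233473497/39391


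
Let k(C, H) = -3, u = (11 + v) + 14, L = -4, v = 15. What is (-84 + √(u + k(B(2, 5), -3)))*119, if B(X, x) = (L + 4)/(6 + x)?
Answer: -9996 + 119*√37 ≈ -9272.2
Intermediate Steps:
B(X, x) = 0 (B(X, x) = (-4 + 4)/(6 + x) = 0/(6 + x) = 0)
u = 40 (u = (11 + 15) + 14 = 26 + 14 = 40)
(-84 + √(u + k(B(2, 5), -3)))*119 = (-84 + √(40 - 3))*119 = (-84 + √37)*119 = -9996 + 119*√37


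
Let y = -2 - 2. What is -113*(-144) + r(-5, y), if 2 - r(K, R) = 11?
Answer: 16263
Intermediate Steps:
y = -4
r(K, R) = -9 (r(K, R) = 2 - 1*11 = 2 - 11 = -9)
-113*(-144) + r(-5, y) = -113*(-144) - 9 = 16272 - 9 = 16263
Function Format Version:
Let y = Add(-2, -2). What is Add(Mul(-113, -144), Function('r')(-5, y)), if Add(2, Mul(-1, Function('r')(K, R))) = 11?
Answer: 16263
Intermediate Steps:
y = -4
Function('r')(K, R) = -9 (Function('r')(K, R) = Add(2, Mul(-1, 11)) = Add(2, -11) = -9)
Add(Mul(-113, -144), Function('r')(-5, y)) = Add(Mul(-113, -144), -9) = Add(16272, -9) = 16263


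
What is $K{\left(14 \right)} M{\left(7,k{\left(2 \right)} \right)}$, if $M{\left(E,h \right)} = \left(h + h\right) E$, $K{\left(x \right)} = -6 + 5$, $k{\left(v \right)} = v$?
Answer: $-28$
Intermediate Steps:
$K{\left(x \right)} = -1$
$M{\left(E,h \right)} = 2 E h$ ($M{\left(E,h \right)} = 2 h E = 2 E h$)
$K{\left(14 \right)} M{\left(7,k{\left(2 \right)} \right)} = - 2 \cdot 7 \cdot 2 = \left(-1\right) 28 = -28$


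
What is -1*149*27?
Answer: -4023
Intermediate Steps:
-1*149*27 = -149*27 = -4023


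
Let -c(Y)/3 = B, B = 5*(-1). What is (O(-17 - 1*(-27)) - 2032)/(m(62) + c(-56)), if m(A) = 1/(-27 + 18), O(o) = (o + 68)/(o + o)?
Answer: -182529/1340 ≈ -136.22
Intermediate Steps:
O(o) = (68 + o)/(2*o) (O(o) = (68 + o)/((2*o)) = (68 + o)*(1/(2*o)) = (68 + o)/(2*o))
m(A) = -1/9 (m(A) = 1/(-9) = -1/9)
B = -5
c(Y) = 15 (c(Y) = -3*(-5) = 15)
(O(-17 - 1*(-27)) - 2032)/(m(62) + c(-56)) = ((68 + (-17 - 1*(-27)))/(2*(-17 - 1*(-27))) - 2032)/(-1/9 + 15) = ((68 + (-17 + 27))/(2*(-17 + 27)) - 2032)/(134/9) = ((1/2)*(68 + 10)/10 - 2032)*(9/134) = ((1/2)*(1/10)*78 - 2032)*(9/134) = (39/10 - 2032)*(9/134) = -20281/10*9/134 = -182529/1340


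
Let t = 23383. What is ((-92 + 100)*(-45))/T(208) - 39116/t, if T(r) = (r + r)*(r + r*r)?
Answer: -88424491339/52858300352 ≈ -1.6729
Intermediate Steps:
T(r) = 2*r*(r + r²) (T(r) = (2*r)*(r + r²) = 2*r*(r + r²))
((-92 + 100)*(-45))/T(208) - 39116/t = ((-92 + 100)*(-45))/((2*208²*(1 + 208))) - 39116/23383 = (8*(-45))/((2*43264*209)) - 39116*1/23383 = -360/18084352 - 39116/23383 = -360*1/18084352 - 39116/23383 = -45/2260544 - 39116/23383 = -88424491339/52858300352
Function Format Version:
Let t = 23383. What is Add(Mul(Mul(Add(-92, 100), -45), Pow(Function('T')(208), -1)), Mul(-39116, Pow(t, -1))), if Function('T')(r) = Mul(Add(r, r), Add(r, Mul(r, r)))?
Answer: Rational(-88424491339, 52858300352) ≈ -1.6729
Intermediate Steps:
Function('T')(r) = Mul(2, r, Add(r, Pow(r, 2))) (Function('T')(r) = Mul(Mul(2, r), Add(r, Pow(r, 2))) = Mul(2, r, Add(r, Pow(r, 2))))
Add(Mul(Mul(Add(-92, 100), -45), Pow(Function('T')(208), -1)), Mul(-39116, Pow(t, -1))) = Add(Mul(Mul(Add(-92, 100), -45), Pow(Mul(2, Pow(208, 2), Add(1, 208)), -1)), Mul(-39116, Pow(23383, -1))) = Add(Mul(Mul(8, -45), Pow(Mul(2, 43264, 209), -1)), Mul(-39116, Rational(1, 23383))) = Add(Mul(-360, Pow(18084352, -1)), Rational(-39116, 23383)) = Add(Mul(-360, Rational(1, 18084352)), Rational(-39116, 23383)) = Add(Rational(-45, 2260544), Rational(-39116, 23383)) = Rational(-88424491339, 52858300352)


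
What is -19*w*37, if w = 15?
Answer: -10545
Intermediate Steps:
-19*w*37 = -19*15*37 = -285*37 = -10545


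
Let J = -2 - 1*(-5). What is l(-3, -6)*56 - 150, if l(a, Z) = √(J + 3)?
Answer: -150 + 56*√6 ≈ -12.829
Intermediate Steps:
J = 3 (J = -2 + 5 = 3)
l(a, Z) = √6 (l(a, Z) = √(3 + 3) = √6)
l(-3, -6)*56 - 150 = √6*56 - 150 = 56*√6 - 150 = -150 + 56*√6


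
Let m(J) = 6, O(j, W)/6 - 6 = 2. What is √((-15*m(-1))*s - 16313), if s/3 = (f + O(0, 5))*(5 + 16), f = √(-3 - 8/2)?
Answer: √(-288473 - 5670*I*√7) ≈ 13.96 - 537.28*I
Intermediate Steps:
O(j, W) = 48 (O(j, W) = 36 + 6*2 = 36 + 12 = 48)
f = I*√7 (f = √(-3 - 8*½) = √(-3 - 4) = √(-7) = I*√7 ≈ 2.6458*I)
s = 3024 + 63*I*√7 (s = 3*((I*√7 + 48)*(5 + 16)) = 3*((48 + I*√7)*21) = 3*(1008 + 21*I*√7) = 3024 + 63*I*√7 ≈ 3024.0 + 166.68*I)
√((-15*m(-1))*s - 16313) = √((-15*6)*(3024 + 63*I*√7) - 16313) = √(-90*(3024 + 63*I*√7) - 16313) = √((-272160 - 5670*I*√7) - 16313) = √(-288473 - 5670*I*√7)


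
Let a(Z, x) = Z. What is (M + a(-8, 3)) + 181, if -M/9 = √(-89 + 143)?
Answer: 173 - 27*√6 ≈ 106.86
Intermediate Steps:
M = -27*√6 (M = -9*√(-89 + 143) = -27*√6 ≈ -66.136)
(M + a(-8, 3)) + 181 = (-27*√6 - 8) + 181 = (-8 - 27*√6) + 181 = 173 - 27*√6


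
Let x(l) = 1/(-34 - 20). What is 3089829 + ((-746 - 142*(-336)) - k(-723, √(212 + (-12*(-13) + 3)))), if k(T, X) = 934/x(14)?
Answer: 3187231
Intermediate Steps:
x(l) = -1/54 (x(l) = 1/(-54) = -1/54)
k(T, X) = -50436 (k(T, X) = 934/(-1/54) = 934*(-54) = -50436)
3089829 + ((-746 - 142*(-336)) - k(-723, √(212 + (-12*(-13) + 3)))) = 3089829 + ((-746 - 142*(-336)) - 1*(-50436)) = 3089829 + ((-746 + 47712) + 50436) = 3089829 + (46966 + 50436) = 3089829 + 97402 = 3187231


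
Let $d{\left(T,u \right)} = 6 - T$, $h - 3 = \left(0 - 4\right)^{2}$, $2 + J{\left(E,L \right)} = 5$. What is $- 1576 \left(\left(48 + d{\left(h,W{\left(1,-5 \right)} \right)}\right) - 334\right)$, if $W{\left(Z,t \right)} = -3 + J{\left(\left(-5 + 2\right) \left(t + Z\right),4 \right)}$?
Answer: $471224$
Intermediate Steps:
$J{\left(E,L \right)} = 3$ ($J{\left(E,L \right)} = -2 + 5 = 3$)
$h = 19$ ($h = 3 + \left(0 - 4\right)^{2} = 3 + \left(-4\right)^{2} = 3 + 16 = 19$)
$W{\left(Z,t \right)} = 0$ ($W{\left(Z,t \right)} = -3 + 3 = 0$)
$- 1576 \left(\left(48 + d{\left(h,W{\left(1,-5 \right)} \right)}\right) - 334\right) = - 1576 \left(\left(48 + \left(6 - 19\right)\right) - 334\right) = - 1576 \left(\left(48 - 13\right) - 334\right) = - 1576 \left(35 - 334\right) = \left(-1576\right) \left(-299\right) = 471224$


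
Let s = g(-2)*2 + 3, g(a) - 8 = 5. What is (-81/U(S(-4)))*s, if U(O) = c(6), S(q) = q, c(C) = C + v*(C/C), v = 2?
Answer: -2349/8 ≈ -293.63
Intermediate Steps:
c(C) = 2 + C (c(C) = C + 2*(C/C) = C + 2*1 = C + 2 = 2 + C)
g(a) = 13 (g(a) = 8 + 5 = 13)
U(O) = 8 (U(O) = 2 + 6 = 8)
s = 29 (s = 13*2 + 3 = 26 + 3 = 29)
(-81/U(S(-4)))*s = -81/8*29 = -2349/8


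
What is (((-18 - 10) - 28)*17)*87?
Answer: -82824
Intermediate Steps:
(((-18 - 10) - 28)*17)*87 = ((-28 - 28)*17)*87 = -56*17*87 = -952*87 = -82824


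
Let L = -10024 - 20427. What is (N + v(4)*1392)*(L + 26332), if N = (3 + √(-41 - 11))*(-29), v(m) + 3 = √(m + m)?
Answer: 17559297 - 11467296*√2 + 238902*I*√13 ≈ 1.3421e+6 + 8.6137e+5*I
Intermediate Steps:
L = -30451
v(m) = -3 + √2*√m (v(m) = -3 + √(m + m) = -3 + √(2*m) = -3 + √2*√m)
N = -87 - 58*I*√13 (N = (3 + √(-52))*(-29) = (3 + 2*I*√13)*(-29) = -87 - 58*I*√13 ≈ -87.0 - 209.12*I)
(N + v(4)*1392)*(L + 26332) = ((-87 - 58*I*√13) + (-3 + √2*√4)*1392)*(-30451 + 26332) = ((-87 - 58*I*√13) + (-3 + √2*2)*1392)*(-4119) = ((-87 - 58*I*√13) + (-3 + 2*√2)*1392)*(-4119) = ((-87 - 58*I*√13) + (-4176 + 2784*√2))*(-4119) = (-4263 + 2784*√2 - 58*I*√13)*(-4119) = 17559297 - 11467296*√2 + 238902*I*√13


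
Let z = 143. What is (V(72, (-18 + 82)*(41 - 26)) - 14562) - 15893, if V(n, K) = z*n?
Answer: -20159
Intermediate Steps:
V(n, K) = 143*n
(V(72, (-18 + 82)*(41 - 26)) - 14562) - 15893 = (143*72 - 14562) - 15893 = (10296 - 14562) - 15893 = -4266 - 15893 = -20159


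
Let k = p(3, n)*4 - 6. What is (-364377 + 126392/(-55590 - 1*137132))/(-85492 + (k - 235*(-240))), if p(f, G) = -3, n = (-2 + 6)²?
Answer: 35111795293/2805068710 ≈ 12.517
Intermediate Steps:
n = 16 (n = 4² = 16)
k = -18 (k = -3*4 - 6 = -12 - 6 = -18)
(-364377 + 126392/(-55590 - 1*137132))/(-85492 + (k - 235*(-240))) = (-364377 + 126392/(-55590 - 1*137132))/(-85492 + (-18 - 235*(-240))) = (-364377 + 126392/(-55590 - 137132))/(-85492 + (-18 + 56400)) = (-364377 + 126392/(-192722))/(-85492 + 56382) = (-364377 + 126392*(-1/192722))/(-29110) = (-364377 - 63196/96361)*(-1/29110) = -35111795293/96361*(-1/29110) = 35111795293/2805068710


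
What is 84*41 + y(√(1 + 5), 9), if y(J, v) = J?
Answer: 3444 + √6 ≈ 3446.4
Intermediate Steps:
84*41 + y(√(1 + 5), 9) = 84*41 + √(1 + 5) = 3444 + √6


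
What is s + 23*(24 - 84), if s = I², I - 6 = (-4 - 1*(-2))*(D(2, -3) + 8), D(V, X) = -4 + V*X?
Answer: -1280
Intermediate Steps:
I = 10 (I = 6 + (-4 - 1*(-2))*((-4 + 2*(-3)) + 8) = 6 + (-4 + 2)*((-4 - 6) + 8) = 6 - 2*(-10 + 8) = 6 - 2*(-2) = 6 + 4 = 10)
s = 100 (s = 10² = 100)
s + 23*(24 - 84) = 100 + 23*(24 - 84) = 100 + 23*(-60) = 100 - 1380 = -1280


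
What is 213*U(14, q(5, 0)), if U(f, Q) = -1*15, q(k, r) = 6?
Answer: -3195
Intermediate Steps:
U(f, Q) = -15
213*U(14, q(5, 0)) = 213*(-15) = -3195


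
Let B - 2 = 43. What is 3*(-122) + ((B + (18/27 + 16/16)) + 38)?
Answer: -844/3 ≈ -281.33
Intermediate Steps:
B = 45 (B = 2 + 43 = 45)
3*(-122) + ((B + (18/27 + 16/16)) + 38) = 3*(-122) + ((45 + (18/27 + 16/16)) + 38) = -366 + ((45 + (18*(1/27) + 16*(1/16))) + 38) = -366 + ((45 + (⅔ + 1)) + 38) = -366 + ((45 + 5/3) + 38) = -366 + (140/3 + 38) = -366 + 254/3 = -844/3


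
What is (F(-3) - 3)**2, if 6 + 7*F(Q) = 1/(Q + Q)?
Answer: 26569/1764 ≈ 15.062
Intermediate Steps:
F(Q) = -6/7 + 1/(14*Q) (F(Q) = -6/7 + 1/(7*(Q + Q)) = -6/7 + 1/(7*((2*Q))) = -6/7 + (1/(2*Q))/7 = -6/7 + 1/(14*Q))
(F(-3) - 3)**2 = ((1/14)*(1 - 12*(-3))/(-3) - 3)**2 = ((1/14)*(-1/3)*(1 + 36) - 3)**2 = ((1/14)*(-1/3)*37 - 3)**2 = (-37/42 - 3)**2 = (-163/42)**2 = 26569/1764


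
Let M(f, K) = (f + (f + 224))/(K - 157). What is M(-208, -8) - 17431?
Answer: -958641/55 ≈ -17430.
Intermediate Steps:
M(f, K) = (224 + 2*f)/(-157 + K) (M(f, K) = (f + (224 + f))/(-157 + K) = (224 + 2*f)/(-157 + K))
M(-208, -8) - 17431 = 2*(112 - 208)/(-157 - 8) - 17431 = 2*(-96)/(-165) - 17431 = 2*(-1/165)*(-96) - 17431 = 64/55 - 17431 = -958641/55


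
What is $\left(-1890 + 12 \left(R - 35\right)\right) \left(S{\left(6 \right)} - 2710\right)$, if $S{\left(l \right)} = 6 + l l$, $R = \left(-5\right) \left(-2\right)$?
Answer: $5842920$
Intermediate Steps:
$R = 10$
$S{\left(l \right)} = 6 + l^{2}$
$\left(-1890 + 12 \left(R - 35\right)\right) \left(S{\left(6 \right)} - 2710\right) = \left(-1890 + 12 \left(10 - 35\right)\right) \left(\left(6 + 6^{2}\right) - 2710\right) = \left(-1890 + 12 \left(-25\right)\right) \left(\left(6 + 36\right) - 2710\right) = \left(-1890 - 300\right) \left(42 - 2710\right) = \left(-2190\right) \left(-2668\right) = 5842920$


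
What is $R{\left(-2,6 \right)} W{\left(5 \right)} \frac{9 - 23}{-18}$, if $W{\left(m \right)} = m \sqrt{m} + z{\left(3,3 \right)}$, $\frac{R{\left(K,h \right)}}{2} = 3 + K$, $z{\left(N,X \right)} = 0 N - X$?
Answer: $- \frac{14}{3} + \frac{70 \sqrt{5}}{9} \approx 12.725$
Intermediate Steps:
$z{\left(N,X \right)} = - X$ ($z{\left(N,X \right)} = 0 - X = - X$)
$R{\left(K,h \right)} = 6 + 2 K$ ($R{\left(K,h \right)} = 2 \left(3 + K\right) = 6 + 2 K$)
$W{\left(m \right)} = -3 + m^{\frac{3}{2}}$ ($W{\left(m \right)} = m \sqrt{m} - 3 = m^{\frac{3}{2}} - 3 = -3 + m^{\frac{3}{2}}$)
$R{\left(-2,6 \right)} W{\left(5 \right)} \frac{9 - 23}{-18} = \left(6 + 2 \left(-2\right)\right) \left(-3 + 5^{\frac{3}{2}}\right) \frac{9 - 23}{-18} = \left(6 - 4\right) \left(-3 + 5 \sqrt{5}\right) \left(9 - 23\right) \left(- \frac{1}{18}\right) = 2 \left(-3 + 5 \sqrt{5}\right) \left(\left(-14\right) \left(- \frac{1}{18}\right)\right) = \left(-6 + 10 \sqrt{5}\right) \frac{7}{9} = - \frac{14}{3} + \frac{70 \sqrt{5}}{9}$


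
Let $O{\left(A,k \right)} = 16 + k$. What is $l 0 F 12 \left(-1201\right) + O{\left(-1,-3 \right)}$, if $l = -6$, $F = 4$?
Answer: $13$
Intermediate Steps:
$l 0 F 12 \left(-1201\right) + O{\left(-1,-3 \right)} = - 6 \cdot 0 \cdot 4 \cdot 12 \left(-1201\right) + \left(16 - 3\right) = \left(-6\right) 0 \cdot 12 \left(-1201\right) + 13 = 0 \cdot 12 \left(-1201\right) + 13 = 0 \left(-1201\right) + 13 = 0 + 13 = 13$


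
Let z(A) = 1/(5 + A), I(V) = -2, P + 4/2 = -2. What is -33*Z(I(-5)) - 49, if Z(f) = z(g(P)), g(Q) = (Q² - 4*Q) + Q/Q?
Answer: -1895/38 ≈ -49.868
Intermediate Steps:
P = -4 (P = -2 - 2 = -4)
g(Q) = 1 + Q² - 4*Q (g(Q) = (Q² - 4*Q) + 1 = 1 + Q² - 4*Q)
Z(f) = 1/38 (Z(f) = 1/(5 + (1 + (-4)² - 4*(-4))) = 1/(5 + (1 + 16 + 16)) = 1/(5 + 33) = 1/38)
-33*Z(I(-5)) - 49 = -33*1/38 - 49 = -33/38 - 49 = -1895/38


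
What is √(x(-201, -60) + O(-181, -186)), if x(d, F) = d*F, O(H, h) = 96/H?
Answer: 2*√98770071/181 ≈ 109.82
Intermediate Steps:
x(d, F) = F*d
√(x(-201, -60) + O(-181, -186)) = √(-60*(-201) + 96/(-181)) = √(12060 + 96*(-1/181)) = √(12060 - 96/181) = √(2182764/181) = 2*√98770071/181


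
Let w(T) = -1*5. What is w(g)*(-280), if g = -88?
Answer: 1400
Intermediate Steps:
w(T) = -5
w(g)*(-280) = -5*(-280) = 1400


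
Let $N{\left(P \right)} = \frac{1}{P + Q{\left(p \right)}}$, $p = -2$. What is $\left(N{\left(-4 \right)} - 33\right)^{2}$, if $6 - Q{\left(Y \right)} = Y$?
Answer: $\frac{17161}{16} \approx 1072.6$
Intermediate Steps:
$Q{\left(Y \right)} = 6 - Y$
$N{\left(P \right)} = \frac{1}{8 + P}$ ($N{\left(P \right)} = \frac{1}{P + \left(6 - -2\right)} = \frac{1}{P + \left(6 + 2\right)} = \frac{1}{P + 8} = \frac{1}{8 + P}$)
$\left(N{\left(-4 \right)} - 33\right)^{2} = \left(\frac{1}{8 - 4} - 33\right)^{2} = \left(\frac{1}{4} - 33\right)^{2} = \left(- \frac{131}{4}\right)^{2} = \frac{17161}{16}$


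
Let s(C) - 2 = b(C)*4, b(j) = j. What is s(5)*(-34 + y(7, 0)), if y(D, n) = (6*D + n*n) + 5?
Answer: 286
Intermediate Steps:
y(D, n) = 5 + n**2 + 6*D (y(D, n) = (6*D + n**2) + 5 = (n**2 + 6*D) + 5 = 5 + n**2 + 6*D)
s(C) = 2 + 4*C (s(C) = 2 + C*4 = 2 + 4*C)
s(5)*(-34 + y(7, 0)) = (2 + 4*5)*(-34 + (5 + 0**2 + 6*7)) = (2 + 20)*(-34 + (5 + 0 + 42)) = 22*(-34 + 47) = 22*13 = 286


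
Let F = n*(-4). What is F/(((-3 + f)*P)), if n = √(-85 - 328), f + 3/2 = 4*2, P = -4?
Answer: 2*I*√413/7 ≈ 5.8064*I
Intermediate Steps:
f = 13/2 (f = -3/2 + 4*2 = -3/2 + 8 = 13/2 ≈ 6.5000)
n = I*√413 (n = √(-413) = I*√413 ≈ 20.322*I)
F = -4*I*√413 (F = (I*√413)*(-4) = -4*I*√413 ≈ -81.29*I)
F/(((-3 + f)*P)) = (-4*I*√413)/(((-3 + 13/2)*(-4))) = (-4*I*√413)/(((7/2)*(-4))) = -4*I*√413/(-14) = -4*I*√413*(-1/14) = 2*I*√413/7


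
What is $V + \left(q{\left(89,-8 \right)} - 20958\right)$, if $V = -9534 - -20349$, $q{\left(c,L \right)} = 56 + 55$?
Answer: $-10032$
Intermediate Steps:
$q{\left(c,L \right)} = 111$
$V = 10815$ ($V = -9534 + 20349 = 10815$)
$V + \left(q{\left(89,-8 \right)} - 20958\right) = 10815 + \left(111 - 20958\right) = 10815 - 20847 = -10032$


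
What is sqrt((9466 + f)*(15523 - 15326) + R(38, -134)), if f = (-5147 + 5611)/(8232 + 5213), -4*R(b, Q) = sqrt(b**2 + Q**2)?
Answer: sqrt(1348391214146440 - 1807680250*sqrt(194))/26890 ≈ 1365.6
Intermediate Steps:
R(b, Q) = -sqrt(Q**2 + b**2)/4 (R(b, Q) = -sqrt(b**2 + Q**2)/4 = -sqrt(Q**2 + b**2)/4)
f = 464/13445 ≈ 0.034511
sqrt((9466 + f)*(15523 - 15326) + R(38, -134)) = sqrt((9466 + 464/13445)*(15523 - 15326) - sqrt((-134)**2 + 38**2)/4) = sqrt((127270834/13445)*197 - sqrt(17956 + 1444)/4) = sqrt(25072354298/13445 - 5*sqrt(194)/2)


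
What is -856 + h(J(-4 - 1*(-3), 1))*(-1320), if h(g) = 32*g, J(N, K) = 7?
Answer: -296536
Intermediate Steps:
-856 + h(J(-4 - 1*(-3), 1))*(-1320) = -856 + (32*7)*(-1320) = -856 + 224*(-1320) = -856 - 295680 = -296536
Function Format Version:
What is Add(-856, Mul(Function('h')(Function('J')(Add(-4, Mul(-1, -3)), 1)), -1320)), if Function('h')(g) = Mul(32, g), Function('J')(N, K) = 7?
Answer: -296536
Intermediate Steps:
Add(-856, Mul(Function('h')(Function('J')(Add(-4, Mul(-1, -3)), 1)), -1320)) = Add(-856, Mul(Mul(32, 7), -1320)) = Add(-856, Mul(224, -1320)) = Add(-856, -295680) = -296536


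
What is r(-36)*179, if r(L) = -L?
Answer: 6444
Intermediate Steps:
r(-36)*179 = -1*(-36)*179 = 36*179 = 6444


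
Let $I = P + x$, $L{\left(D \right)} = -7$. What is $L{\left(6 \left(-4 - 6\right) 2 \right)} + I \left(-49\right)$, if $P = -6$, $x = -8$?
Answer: $679$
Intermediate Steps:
$I = -14$ ($I = -6 - 8 = -14$)
$L{\left(6 \left(-4 - 6\right) 2 \right)} + I \left(-49\right) = -7 - -686 = -7 + 686 = 679$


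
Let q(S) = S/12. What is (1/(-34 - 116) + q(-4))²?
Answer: 289/2500 ≈ 0.11560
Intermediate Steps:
q(S) = S/12 (q(S) = S*(1/12) = S/12)
(1/(-34 - 116) + q(-4))² = (1/(-34 - 116) + (1/12)*(-4))² = (1/(-150) - ⅓)² = (-1/150 - ⅓)² = (-17/50)² = 289/2500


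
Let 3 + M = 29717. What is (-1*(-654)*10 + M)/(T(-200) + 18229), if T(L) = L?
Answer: 36254/18029 ≈ 2.0109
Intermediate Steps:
M = 29714 (M = -3 + 29717 = 29714)
(-1*(-654)*10 + M)/(T(-200) + 18229) = (-1*(-654)*10 + 29714)/(-200 + 18229) = (654*10 + 29714)/18029 = (6540 + 29714)*(1/18029) = 36254*(1/18029) = 36254/18029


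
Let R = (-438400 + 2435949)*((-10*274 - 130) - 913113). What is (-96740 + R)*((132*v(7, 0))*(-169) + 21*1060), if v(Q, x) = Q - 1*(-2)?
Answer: 326627159151918384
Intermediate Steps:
v(Q, x) = 2 + Q (v(Q, x) = Q + 2 = 2 + Q)
R = -1829720925667 (R = 1997549*((-2740 - 130) - 913113) = 1997549*(-2870 - 913113) = 1997549*(-915983) = -1829720925667)
(-96740 + R)*((132*v(7, 0))*(-169) + 21*1060) = (-96740 - 1829720925667)*((132*(2 + 7))*(-169) + 21*1060) = -1829721022407*((132*9)*(-169) + 22260) = -1829721022407*(1188*(-169) + 22260) = -1829721022407*(-200772 + 22260) = -1829721022407*(-178512) = 326627159151918384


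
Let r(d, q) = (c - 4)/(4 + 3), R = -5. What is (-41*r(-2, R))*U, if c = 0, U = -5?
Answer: -820/7 ≈ -117.14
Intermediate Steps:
r(d, q) = -4/7 (r(d, q) = (0 - 4)/(4 + 3) = -4/7)
(-41*r(-2, R))*U = -41*(-4/7)*(-5) = (164/7)*(-5) = -820/7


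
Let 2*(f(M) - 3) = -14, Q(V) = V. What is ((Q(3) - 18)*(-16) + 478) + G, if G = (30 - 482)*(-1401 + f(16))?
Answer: 635778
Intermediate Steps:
f(M) = -4 (f(M) = 3 + (½)*(-14) = 3 - 7 = -4)
G = 635060 (G = (30 - 482)*(-1401 - 4) = -452*(-1405) = 635060)
((Q(3) - 18)*(-16) + 478) + G = ((3 - 18)*(-16) + 478) + 635060 = (-15*(-16) + 478) + 635060 = (240 + 478) + 635060 = 718 + 635060 = 635778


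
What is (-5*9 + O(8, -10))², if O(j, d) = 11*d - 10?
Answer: 27225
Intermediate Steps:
O(j, d) = -10 + 11*d
(-5*9 + O(8, -10))² = (-5*9 + (-10 + 11*(-10)))² = (-45 + (-10 - 110))² = (-45 - 120)² = (-165)² = 27225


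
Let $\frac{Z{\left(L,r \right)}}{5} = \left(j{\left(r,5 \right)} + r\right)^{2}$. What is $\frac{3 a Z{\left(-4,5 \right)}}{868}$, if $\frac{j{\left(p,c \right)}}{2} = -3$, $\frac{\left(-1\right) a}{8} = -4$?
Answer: $\frac{120}{217} \approx 0.553$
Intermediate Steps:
$a = 32$ ($a = \left(-8\right) \left(-4\right) = 32$)
$j{\left(p,c \right)} = -6$ ($j{\left(p,c \right)} = 2 \left(-3\right) = -6$)
$Z{\left(L,r \right)} = 5 \left(-6 + r\right)^{2}$
$\frac{3 a Z{\left(-4,5 \right)}}{868} = \frac{3 \cdot 32 \cdot 5 \left(-6 + 5\right)^{2}}{868} = 96 \cdot 5 \left(-1\right)^{2} \cdot \frac{1}{868} = 96 \cdot 5 \cdot 1 \cdot \frac{1}{868} = 96 \cdot 5 \cdot \frac{1}{868} = 480 \cdot \frac{1}{868} = \frac{120}{217}$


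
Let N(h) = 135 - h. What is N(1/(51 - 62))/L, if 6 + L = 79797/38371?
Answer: -57019306/1654719 ≈ -34.459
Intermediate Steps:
L = -150429/38371 (L = -6 + 79797/38371 = -150429/38371 ≈ -3.9204)
N(1/(51 - 62))/L = (135 - 1/(51 - 62))/(-150429/38371) = (135 - 1/(-11))*(-38371/150429) = (135 - 1*(-1/11))*(-38371/150429) = (135 + 1/11)*(-38371/150429) = (1486/11)*(-38371/150429) = -57019306/1654719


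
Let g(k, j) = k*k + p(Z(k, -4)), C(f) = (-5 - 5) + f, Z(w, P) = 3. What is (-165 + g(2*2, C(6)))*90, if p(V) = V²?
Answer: -12600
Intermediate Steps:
C(f) = -10 + f
g(k, j) = 9 + k² (g(k, j) = k*k + 3² = k² + 9 = 9 + k²)
(-165 + g(2*2, C(6)))*90 = (-165 + (9 + (2*2)²))*90 = (-165 + (9 + 4²))*90 = (-165 + (9 + 16))*90 = (-165 + 25)*90 = -140*90 = -12600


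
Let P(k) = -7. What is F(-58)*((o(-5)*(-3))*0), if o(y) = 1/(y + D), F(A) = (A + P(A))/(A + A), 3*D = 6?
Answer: 0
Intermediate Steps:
D = 2 (D = (1/3)*6 = 2)
F(A) = (-7 + A)/(2*A) (F(A) = (A - 7)/(A + A) = (-7 + A)/((2*A)) = (-7 + A)*(1/(2*A)) = (-7 + A)/(2*A))
o(y) = 1/(2 + y) (o(y) = 1/(y + 2) = 1/(2 + y))
F(-58)*((o(-5)*(-3))*0) = ((1/2)*(-7 - 58)/(-58))*((-3/(2 - 5))*0) = ((1/2)*(-1/58)*(-65))*((-3/(-3))*0) = 65*(-1/3*(-3)*0)/116 = 65*(1*0)/116 = (65/116)*0 = 0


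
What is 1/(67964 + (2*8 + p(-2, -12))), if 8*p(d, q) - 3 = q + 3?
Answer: 4/271917 ≈ 1.4710e-5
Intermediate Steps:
p(d, q) = 3/4 + q/8 (p(d, q) = 3/8 + (q + 3)/8 = 3/8 + (3 + q)/8 = 3/8 + (3/8 + q/8) = 3/4 + q/8)
1/(67964 + (2*8 + p(-2, -12))) = 1/(67964 + (2*8 + (3/4 + (1/8)*(-12)))) = 1/(67964 + (16 + (3/4 - 3/2))) = 1/(67964 + (16 - 3/4)) = 1/(67964 + 61/4) = 1/(271917/4) = 4/271917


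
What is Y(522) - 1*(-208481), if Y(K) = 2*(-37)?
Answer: 208407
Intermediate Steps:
Y(K) = -74
Y(522) - 1*(-208481) = -74 - 1*(-208481) = -74 + 208481 = 208407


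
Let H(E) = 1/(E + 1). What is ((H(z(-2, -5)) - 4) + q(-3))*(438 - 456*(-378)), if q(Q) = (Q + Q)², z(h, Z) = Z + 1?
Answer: 5472190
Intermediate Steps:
z(h, Z) = 1 + Z
q(Q) = 4*Q² (q(Q) = (2*Q)² = 4*Q²)
H(E) = 1/(1 + E)
((H(z(-2, -5)) - 4) + q(-3))*(438 - 456*(-378)) = ((1/(1 + (1 - 5)) - 4) + 4*(-3)²)*(438 - 456*(-378)) = ((1/(1 - 4) - 4) + 4*9)*(438 + 172368) = ((1/(-3) - 4) + 36)*172806 = ((-⅓ - 4) + 36)*172806 = (-13/3 + 36)*172806 = (95/3)*172806 = 5472190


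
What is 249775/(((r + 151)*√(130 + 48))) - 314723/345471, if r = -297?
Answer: -314723/345471 - 249775*√178/25988 ≈ -129.14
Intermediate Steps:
249775/(((r + 151)*√(130 + 48))) - 314723/345471 = 249775/(((-297 + 151)*√(130 + 48))) - 314723/345471 = 249775/((-146*√178)) - 314723*1/345471 = 249775*(-√178/25988) - 314723/345471 = -249775*√178/25988 - 314723/345471 = -314723/345471 - 249775*√178/25988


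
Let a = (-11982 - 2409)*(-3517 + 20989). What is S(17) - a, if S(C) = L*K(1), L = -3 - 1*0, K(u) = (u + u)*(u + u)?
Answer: 251439540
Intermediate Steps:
K(u) = 4*u² (K(u) = (2*u)*(2*u) = 4*u²)
L = -3 (L = -3 + 0 = -3)
a = -251439552 (a = -14391*17472 = -251439552)
S(C) = -12 (S(C) = -12*1² = -12)
S(17) - a = -12 - 1*(-251439552) = -12 + 251439552 = 251439540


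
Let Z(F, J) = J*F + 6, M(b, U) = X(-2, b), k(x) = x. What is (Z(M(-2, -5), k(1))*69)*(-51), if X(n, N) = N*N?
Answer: -35190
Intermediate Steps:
X(n, N) = N²
M(b, U) = b²
Z(F, J) = 6 + F*J (Z(F, J) = F*J + 6 = 6 + F*J)
(Z(M(-2, -5), k(1))*69)*(-51) = ((6 + (-2)²*1)*69)*(-51) = ((6 + 4*1)*69)*(-51) = ((6 + 4)*69)*(-51) = (10*69)*(-51) = 690*(-51) = -35190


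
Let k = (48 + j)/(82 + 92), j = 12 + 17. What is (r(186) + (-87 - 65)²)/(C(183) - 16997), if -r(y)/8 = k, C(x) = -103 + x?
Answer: -2009740/1471779 ≈ -1.3655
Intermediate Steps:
j = 29
k = 77/174 (k = (48 + 29)/(82 + 92) = 77/174 ≈ 0.44253)
r(y) = -308/87 (r(y) = -8*77/174 = -308/87)
(r(186) + (-87 - 65)²)/(C(183) - 16997) = (-308/87 + (-87 - 65)²)/((-103 + 183) - 16997) = (-308/87 + (-152)²)/(80 - 16997) = (-308/87 + 23104)/(-16917) = (2009740/87)*(-1/16917) = -2009740/1471779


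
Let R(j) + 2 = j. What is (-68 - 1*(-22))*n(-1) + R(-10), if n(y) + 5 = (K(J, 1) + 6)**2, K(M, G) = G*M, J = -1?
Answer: -932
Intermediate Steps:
n(y) = 20 (n(y) = -5 + (1*(-1) + 6)**2 = -5 + (-1 + 6)**2 = -5 + 5**2 = -5 + 25 = 20)
R(j) = -2 + j
(-68 - 1*(-22))*n(-1) + R(-10) = (-68 - 1*(-22))*20 + (-2 - 10) = (-68 + 22)*20 - 12 = -46*20 - 12 = -920 - 12 = -932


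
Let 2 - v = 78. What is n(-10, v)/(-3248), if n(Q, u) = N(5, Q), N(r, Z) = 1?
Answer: -1/3248 ≈ -0.00030788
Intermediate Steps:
v = -76 (v = 2 - 1*78 = 2 - 78 = -76)
n(Q, u) = 1
n(-10, v)/(-3248) = 1/(-3248) = 1*(-1/3248) = -1/3248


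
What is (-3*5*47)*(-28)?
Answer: 19740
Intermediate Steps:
(-3*5*47)*(-28) = -15*47*(-28) = -705*(-28) = 19740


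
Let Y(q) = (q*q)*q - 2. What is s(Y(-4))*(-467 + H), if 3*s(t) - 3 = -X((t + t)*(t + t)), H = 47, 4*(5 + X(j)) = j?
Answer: 608720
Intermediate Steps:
X(j) = -5 + j/4
Y(q) = -2 + q³ (Y(q) = q²*q - 2 = q³ - 2 = -2 + q³)
s(t) = 8/3 - t²/3 (s(t) = 1 + (-(-5 + ((t + t)*(t + t))/4))/3 = 1 + (-(-5 + ((2*t)*(2*t))/4))/3 = 1 + (-(-5 + (4*t²)/4))/3 = 1 + (-(-5 + t²))/3 = 1 + (5 - t²)/3 = 1 + (5/3 - t²/3) = 8/3 - t²/3)
s(Y(-4))*(-467 + H) = (8/3 - (-2 + (-4)³)²/3)*(-467 + 47) = (8/3 - (-2 - 64)²/3)*(-420) = (8/3 - ⅓*(-66)²)*(-420) = (8/3 - ⅓*4356)*(-420) = (8/3 - 1452)*(-420) = -4348/3*(-420) = 608720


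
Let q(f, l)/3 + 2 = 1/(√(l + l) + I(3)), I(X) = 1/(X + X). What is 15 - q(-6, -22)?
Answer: 3*(-I + 84*√11)/(-I + 12*√11) ≈ 20.989 + 0.45198*I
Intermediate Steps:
I(X) = 1/(2*X)
q(f, l) = -6 + 3/(⅙ + √2*√l) (q(f, l) = -6 + 3/(√(l + l) + (½)/3) = -6 + 3/(√(2*l) + (½)*(⅓)) = -6 + 3/(√2*√l + ⅙) = -6 + 3/(⅙ + √2*√l))
15 - q(-6, -22) = 15 - 12*(1 - 3*√2*√(-22))/(1 + 6*√2*√(-22)) = 15 - 12*(1 - 3*√2*I*√22)/(1 + 6*√2*(I*√22)) = 15 - 12*(1 - 6*I*√11)/(1 + 12*I*√11)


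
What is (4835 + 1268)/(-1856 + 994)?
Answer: -6103/862 ≈ -7.0800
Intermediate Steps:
(4835 + 1268)/(-1856 + 994) = 6103/(-862) = 6103*(-1/862) = -6103/862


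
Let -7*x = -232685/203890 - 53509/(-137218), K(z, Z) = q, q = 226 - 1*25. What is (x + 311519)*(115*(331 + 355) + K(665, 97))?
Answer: 241260826678162977759/9792082307 ≈ 2.4638e+10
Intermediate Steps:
q = 201 (q = 226 - 25 = 201)
K(z, Z) = 201
x = 1050931016/9792082307 (x = -(-232685/203890 - 53509/(-137218))/7 = -(-232685*1/203890 - 53509*(-1/137218))/7 = -(-46537/40778 + 53509/137218)/7 = -⅐*(-1050931016/1398868901) = 1050931016/9792082307 ≈ 0.10732)
(x + 311519)*(115*(331 + 355) + K(665, 97)) = (1050931016/9792082307 + 311519)*(115*(331 + 355) + 201) = 3050420739125349*(115*686 + 201)/9792082307 = 3050420739125349*(78890 + 201)/9792082307 = (3050420739125349/9792082307)*79091 = 241260826678162977759/9792082307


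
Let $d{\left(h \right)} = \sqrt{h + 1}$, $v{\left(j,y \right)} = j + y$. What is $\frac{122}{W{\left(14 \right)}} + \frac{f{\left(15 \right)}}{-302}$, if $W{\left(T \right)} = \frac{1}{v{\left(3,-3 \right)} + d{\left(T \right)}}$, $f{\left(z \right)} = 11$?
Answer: $- \frac{11}{302} + 122 \sqrt{15} \approx 472.47$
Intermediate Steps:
$d{\left(h \right)} = \sqrt{1 + h}$
$W{\left(T \right)} = \frac{1}{\sqrt{1 + T}}$ ($W{\left(T \right)} = \frac{1}{\left(3 - 3\right) + \sqrt{1 + T}} = \frac{1}{0 + \sqrt{1 + T}} = \frac{1}{\sqrt{1 + T}}$)
$\frac{122}{W{\left(14 \right)}} + \frac{f{\left(15 \right)}}{-302} = \frac{122}{\frac{1}{\sqrt{1 + 14}}} + \frac{11}{-302} = \frac{122}{\frac{1}{\sqrt{15}}} + 11 \left(- \frac{1}{302}\right) = \frac{122}{\frac{1}{15} \sqrt{15}} - \frac{11}{302} = 122 \sqrt{15} - \frac{11}{302} = - \frac{11}{302} + 122 \sqrt{15}$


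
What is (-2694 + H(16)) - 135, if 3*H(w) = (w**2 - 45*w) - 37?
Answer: -2996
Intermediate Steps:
H(w) = -37/3 - 15*w + w**2/3 (H(w) = ((w**2 - 45*w) - 37)/3 = (-37 + w**2 - 45*w)/3 = -37/3 - 15*w + w**2/3)
(-2694 + H(16)) - 135 = (-2694 + (-37/3 - 15*16 + (1/3)*16**2)) - 135 = (-2694 + (-37/3 - 240 + (1/3)*256)) - 135 = (-2694 + (-37/3 - 240 + 256/3)) - 135 = (-2694 - 167) - 135 = -2861 - 135 = -2996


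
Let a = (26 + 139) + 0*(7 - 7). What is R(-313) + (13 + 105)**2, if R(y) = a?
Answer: 14089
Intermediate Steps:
a = 165 (a = 165 + 0*0 = 165 + 0 = 165)
R(y) = 165
R(-313) + (13 + 105)**2 = 165 + (13 + 105)**2 = 165 + 118**2 = 165 + 13924 = 14089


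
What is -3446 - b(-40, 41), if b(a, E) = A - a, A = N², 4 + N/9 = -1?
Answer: -5511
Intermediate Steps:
N = -45 (N = -36 + 9*(-1) = -36 - 9 = -45)
A = 2025 (A = (-45)² = 2025)
b(a, E) = 2025 - a
-3446 - b(-40, 41) = -3446 - (2025 - 1*(-40)) = -3446 - (2025 + 40) = -3446 - 1*2065 = -3446 - 2065 = -5511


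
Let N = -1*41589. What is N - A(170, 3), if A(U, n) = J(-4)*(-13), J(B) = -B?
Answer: -41537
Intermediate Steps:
N = -41589
A(U, n) = -52 (A(U, n) = -1*(-4)*(-13) = 4*(-13) = -52)
N - A(170, 3) = -41589 - 1*(-52) = -41589 + 52 = -41537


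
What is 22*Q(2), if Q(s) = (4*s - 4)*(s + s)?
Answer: 352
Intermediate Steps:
Q(s) = 2*s*(-4 + 4*s) (Q(s) = (-4 + 4*s)*(2*s) = 2*s*(-4 + 4*s))
22*Q(2) = 22*(8*2*(-1 + 2)) = 22*(8*2*1) = 22*16 = 352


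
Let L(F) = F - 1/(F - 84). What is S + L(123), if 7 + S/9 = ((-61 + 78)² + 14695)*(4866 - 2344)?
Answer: 13264168787/39 ≈ 3.4011e+8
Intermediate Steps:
S = 340106769 (S = -63 + 9*(((-61 + 78)² + 14695)*(4866 - 2344)) = -63 + 9*((17² + 14695)*2522) = -63 + 9*((289 + 14695)*2522) = -63 + 9*(14984*2522) = -63 + 9*37789648 = -63 + 340106832 = 340106769)
L(F) = F - 1/(-84 + F)
S + L(123) = 340106769 + (-1 + 123² - 84*123)/(-84 + 123) = 340106769 + (-1 + 15129 - 10332)/39 = 340106769 + (1/39)*4796 = 340106769 + 4796/39 = 13264168787/39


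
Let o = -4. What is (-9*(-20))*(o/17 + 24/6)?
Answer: 11520/17 ≈ 677.65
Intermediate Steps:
(-9*(-20))*(o/17 + 24/6) = (-9*(-20))*(-4/17 + 24/6) = 180*(-4*1/17 + 24*(1/6)) = 180*(-4/17 + 4) = 180*(64/17) = 11520/17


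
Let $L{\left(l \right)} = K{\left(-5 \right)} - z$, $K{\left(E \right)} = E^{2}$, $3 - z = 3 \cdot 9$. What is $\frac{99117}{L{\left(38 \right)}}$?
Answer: $\frac{99117}{49} \approx 2022.8$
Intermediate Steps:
$z = -24$ ($z = 3 - 3 \cdot 9 = 3 - 27 = -24$)
$L{\left(l \right)} = 49$ ($L{\left(l \right)} = \left(-5\right)^{2} - -24 = 25 + 24 = 49$)
$\frac{99117}{L{\left(38 \right)}} = \frac{99117}{49}$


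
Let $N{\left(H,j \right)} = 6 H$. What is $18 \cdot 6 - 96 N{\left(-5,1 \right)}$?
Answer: $2988$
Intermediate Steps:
$18 \cdot 6 - 96 N{\left(-5,1 \right)} = 18 \cdot 6 - 96 \cdot 6 \left(-5\right) = 108 - -2880 = 108 + 2880 = 2988$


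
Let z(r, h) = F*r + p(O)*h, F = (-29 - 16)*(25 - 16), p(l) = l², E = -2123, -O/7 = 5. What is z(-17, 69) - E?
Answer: 93533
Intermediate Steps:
O = -35 (O = -7*5 = -35)
F = -405 (F = -45*9 = -405)
z(r, h) = -405*r + 1225*h (z(r, h) = -405*r + (-35)²*h = -405*r + 1225*h)
z(-17, 69) - E = (-405*(-17) + 1225*69) - 1*(-2123) = (6885 + 84525) + 2123 = 91410 + 2123 = 93533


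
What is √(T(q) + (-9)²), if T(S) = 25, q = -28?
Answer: √106 ≈ 10.296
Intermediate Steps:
√(T(q) + (-9)²) = √(25 + (-9)²) = √(25 + 81) = √106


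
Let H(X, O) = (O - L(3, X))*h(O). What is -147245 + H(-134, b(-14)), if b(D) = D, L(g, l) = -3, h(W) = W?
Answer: -147091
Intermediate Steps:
H(X, O) = O*(3 + O) (H(X, O) = (O - 1*(-3))*O = (O + 3)*O = (3 + O)*O = O*(3 + O))
-147245 + H(-134, b(-14)) = -147245 - 14*(3 - 14) = -147245 - 14*(-11) = -147245 + 154 = -147091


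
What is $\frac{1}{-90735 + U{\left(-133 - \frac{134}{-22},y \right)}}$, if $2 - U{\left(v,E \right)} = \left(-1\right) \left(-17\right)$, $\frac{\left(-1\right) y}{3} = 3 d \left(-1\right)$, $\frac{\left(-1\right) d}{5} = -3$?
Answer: $- \frac{1}{90750} \approx -1.1019 \cdot 10^{-5}$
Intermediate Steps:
$d = 15$ ($d = \left(-5\right) \left(-3\right) = 15$)
$y = 135$ ($y = - 3 \cdot 3 \cdot 15 \left(-1\right) = - 3 \cdot 45 \left(-1\right) = \left(-3\right) \left(-45\right) = 135$)
$U{\left(v,E \right)} = -15$ ($U{\left(v,E \right)} = 2 - \left(-1\right) \left(-17\right) = 2 - 17 = -15$)
$\frac{1}{-90735 + U{\left(-133 - \frac{134}{-22},y \right)}} = \frac{1}{-90735 - 15} = \frac{1}{-90750} = - \frac{1}{90750}$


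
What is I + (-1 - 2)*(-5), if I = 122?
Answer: 137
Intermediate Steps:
I + (-1 - 2)*(-5) = 122 + (-1 - 2)*(-5) = 122 - 3*(-5) = 122 + 15 = 137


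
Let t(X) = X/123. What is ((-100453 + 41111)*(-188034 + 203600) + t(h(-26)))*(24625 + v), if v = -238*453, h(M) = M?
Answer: 230529423344078/3 ≈ 7.6843e+13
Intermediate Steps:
t(X) = X/123 (t(X) = X*(1/123) = X/123)
v = -107814
((-100453 + 41111)*(-188034 + 203600) + t(h(-26)))*(24625 + v) = ((-100453 + 41111)*(-188034 + 203600) + (1/123)*(-26))*(24625 - 107814) = (-59342*15566 - 26/123)*(-83189) = (-923717572 - 26/123)*(-83189) = -113617261382/123*(-83189) = 230529423344078/3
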